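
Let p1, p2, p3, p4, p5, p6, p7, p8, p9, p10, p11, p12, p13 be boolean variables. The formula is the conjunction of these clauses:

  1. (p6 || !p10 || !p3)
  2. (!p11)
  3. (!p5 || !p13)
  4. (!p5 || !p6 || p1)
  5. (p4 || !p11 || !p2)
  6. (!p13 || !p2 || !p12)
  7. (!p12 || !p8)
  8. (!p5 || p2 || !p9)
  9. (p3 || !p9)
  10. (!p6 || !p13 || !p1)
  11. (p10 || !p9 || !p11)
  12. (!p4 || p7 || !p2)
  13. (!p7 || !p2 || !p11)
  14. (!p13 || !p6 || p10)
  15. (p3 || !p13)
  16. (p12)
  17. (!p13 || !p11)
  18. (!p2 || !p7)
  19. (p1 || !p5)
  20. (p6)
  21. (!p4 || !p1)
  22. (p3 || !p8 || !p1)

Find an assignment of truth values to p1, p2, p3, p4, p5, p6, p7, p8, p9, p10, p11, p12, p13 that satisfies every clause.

Unit propagation: (!p11) forces p11 = False.
(p12) is a unit clause, so p12 = True.
The clause (!p8) is unit: p8 must be False.
(p6) is a unit clause, so p6 = True.
Pure literal: p3 appears only positively; assign p3 = True.
Pure literal: p4 appears only negated; assign p4 = False.
Try p1 = True.
  then p13 is forced to False.
Try p2 = True.
  then p7 is forced to False.
p5, p9, p10 are now unconstrained; take p5 = False, p9 = True, p10 = False.
Every clause has at least one true literal under this assignment.

p1=True  p2=True  p3=True  p4=False  p5=False  p6=True  p7=False  p8=False  p9=True  p10=False  p11=False  p12=True  p13=False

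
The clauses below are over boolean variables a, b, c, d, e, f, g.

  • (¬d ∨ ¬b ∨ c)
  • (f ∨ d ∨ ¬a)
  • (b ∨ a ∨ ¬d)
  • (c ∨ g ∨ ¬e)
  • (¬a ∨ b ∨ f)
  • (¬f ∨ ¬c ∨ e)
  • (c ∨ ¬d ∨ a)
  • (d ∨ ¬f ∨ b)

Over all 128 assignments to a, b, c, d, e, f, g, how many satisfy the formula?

41

Case analysis on d and a:
  d=T, a=T: 11 of the 32 assignments to (b,c,e,f,g) work.
  d=T, a=F: g free; 3 ways for (b,c,e,f) × 2^1 = 6.
  d=F, a=T: 5 of the 32 assignments to (b,c,e,f,g) work.
  d=F, a=F: 19 of the 32 assignments to (b,c,e,f,g) work.
Total: 11 + 6 + 5 + 19 = 41.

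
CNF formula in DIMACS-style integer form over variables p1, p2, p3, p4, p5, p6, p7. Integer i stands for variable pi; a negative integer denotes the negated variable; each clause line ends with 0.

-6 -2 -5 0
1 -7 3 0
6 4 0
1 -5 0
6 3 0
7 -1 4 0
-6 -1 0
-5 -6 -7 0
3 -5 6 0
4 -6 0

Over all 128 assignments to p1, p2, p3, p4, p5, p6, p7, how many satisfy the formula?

18

Split on p6, then p1.
  p6=1, p1=1: a clause becomes empty — 0.
  p6=1, p1=0: p2 free; 3 ways for (p3,p4,p5,p7) × 2^1 = 6.
  p6=0, p1=1: forces p3=1; p4=1; p2, p5, p7 free → 2^3 = 8.
  p6=0, p1=0: remaining (p2,p3,p4,p5,p7) ∈ {(0,1,1,0,0); (0,1,1,0,1); (1,1,1,0,0); (1,1,1,0,1)} — 4.
Total: 0 + 6 + 8 + 4 = 18.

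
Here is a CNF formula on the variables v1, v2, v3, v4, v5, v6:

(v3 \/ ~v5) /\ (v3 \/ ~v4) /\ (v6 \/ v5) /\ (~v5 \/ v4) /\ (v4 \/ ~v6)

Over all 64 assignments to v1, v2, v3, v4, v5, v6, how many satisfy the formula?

12

Split on v4, then v5.
  v4=1, v5=1: forces v3=1; v1, v2, v6 free → 2^3 = 8.
  v4=1, v5=0: remaining (v1,v2,v3,v6) ∈ {(0,0,1,1); (0,1,1,1); (1,0,1,1); (1,1,1,1)} — 4.
  v4=0, v5=1: a clause becomes empty — 0.
  v4=0, v5=0: a clause becomes empty — 0.
Total: 8 + 4 + 0 + 0 = 12.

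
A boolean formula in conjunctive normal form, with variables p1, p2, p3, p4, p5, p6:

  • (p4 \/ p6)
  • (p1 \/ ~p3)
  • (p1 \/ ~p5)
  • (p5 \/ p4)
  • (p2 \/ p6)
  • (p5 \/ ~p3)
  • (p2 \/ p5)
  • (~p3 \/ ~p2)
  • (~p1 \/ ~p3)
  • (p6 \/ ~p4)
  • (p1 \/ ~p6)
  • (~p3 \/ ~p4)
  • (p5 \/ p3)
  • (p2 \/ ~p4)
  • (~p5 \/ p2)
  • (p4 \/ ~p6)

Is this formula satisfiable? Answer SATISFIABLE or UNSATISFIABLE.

Set p1 = True and propagate.
  then p3 is forced to False.
  then p5 is forced to True.
  then p2 is forced to True.
Branch on p4: take p4 = True.
  then p6 is forced to True.
Every clause has at least one true literal under this assignment.
So p1=T, p2=T, p3=F, p4=T, p5=T, p6=T is a satisfying assignment.

SATISFIABLE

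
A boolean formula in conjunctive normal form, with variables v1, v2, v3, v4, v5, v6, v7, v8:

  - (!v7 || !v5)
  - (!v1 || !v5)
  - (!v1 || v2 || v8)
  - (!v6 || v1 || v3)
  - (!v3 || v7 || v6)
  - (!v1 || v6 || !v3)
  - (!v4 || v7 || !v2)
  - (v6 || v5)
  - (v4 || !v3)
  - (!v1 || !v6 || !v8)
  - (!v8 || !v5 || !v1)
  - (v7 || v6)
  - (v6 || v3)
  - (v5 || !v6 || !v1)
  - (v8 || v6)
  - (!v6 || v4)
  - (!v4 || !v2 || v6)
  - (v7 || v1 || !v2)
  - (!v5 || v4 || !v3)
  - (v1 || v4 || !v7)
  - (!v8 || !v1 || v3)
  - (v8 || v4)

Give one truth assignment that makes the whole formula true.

v1 = F, v2 = T, v3 = T, v4 = T, v5 = F, v6 = T, v7 = T, v8 = T

Set v1 = False and propagate.
Try v2 = True.
  then v7 is forced to True.
  then v5 is forced to False.
  then v6 is forced to True.
  then v3 is forced to True.
  then v4 is forced to True.
v8 is now unconstrained; take v8 = True.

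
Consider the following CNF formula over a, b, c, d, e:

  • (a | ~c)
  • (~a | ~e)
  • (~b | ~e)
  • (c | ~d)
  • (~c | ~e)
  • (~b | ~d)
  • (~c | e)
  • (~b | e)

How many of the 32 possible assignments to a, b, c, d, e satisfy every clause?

3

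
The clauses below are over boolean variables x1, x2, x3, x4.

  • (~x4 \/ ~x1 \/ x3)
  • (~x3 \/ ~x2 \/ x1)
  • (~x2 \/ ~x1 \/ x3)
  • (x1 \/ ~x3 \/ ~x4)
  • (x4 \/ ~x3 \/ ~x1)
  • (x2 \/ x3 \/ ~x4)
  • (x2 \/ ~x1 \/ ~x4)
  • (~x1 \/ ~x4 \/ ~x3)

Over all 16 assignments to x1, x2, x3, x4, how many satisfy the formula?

Satisfying assignments:
  x1=F x2=F x3=F x4=F
  x1=F x2=F x3=T x4=F
  x1=F x2=T x3=F x4=F
  x1=F x2=T x3=F x4=T
  x1=T x2=F x3=F x4=F
Count: 5.

5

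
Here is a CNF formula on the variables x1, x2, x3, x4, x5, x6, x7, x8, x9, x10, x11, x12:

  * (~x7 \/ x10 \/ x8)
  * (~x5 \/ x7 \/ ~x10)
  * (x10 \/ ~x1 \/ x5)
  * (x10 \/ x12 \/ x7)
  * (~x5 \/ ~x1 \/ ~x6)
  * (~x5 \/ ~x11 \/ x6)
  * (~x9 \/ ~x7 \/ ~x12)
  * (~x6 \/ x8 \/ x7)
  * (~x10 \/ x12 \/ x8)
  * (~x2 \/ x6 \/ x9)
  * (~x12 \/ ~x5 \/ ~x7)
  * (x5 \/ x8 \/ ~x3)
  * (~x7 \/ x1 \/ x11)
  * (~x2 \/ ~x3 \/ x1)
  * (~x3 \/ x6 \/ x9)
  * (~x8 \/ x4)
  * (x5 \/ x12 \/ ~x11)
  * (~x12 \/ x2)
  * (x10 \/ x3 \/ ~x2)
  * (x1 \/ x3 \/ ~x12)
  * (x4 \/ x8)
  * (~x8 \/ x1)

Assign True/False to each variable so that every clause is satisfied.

x1=T, x2=T, x3=T, x4=T, x5=F, x6=T, x7=F, x8=T, x9=T, x10=T, x11=F, x12=F

Check each clause:
  1. (x10 \/ x8 \/ ~x7) — x8 is true.
  2. (x7 \/ ~x5 \/ ~x10) — ~x5 is true.
  3. (~x1 \/ x5 \/ x10) — x10 is true.
  4. (x12 \/ x10 \/ x7) — x10 is true.
  5. (~x6 \/ ~x5 \/ ~x1) — ~x5 is true.
  6. (x6 \/ ~x11 \/ ~x5) — ~x5 is true.
  7. (~x9 \/ ~x12 \/ ~x7) — ~x7 is true.
  8. (x7 \/ x8 \/ ~x6) — x8 is true.
  9. (~x10 \/ x12 \/ x8) — x8 is true.
  10. (x6 \/ ~x2 \/ x9) — x9 is true.
  11. (~x12 \/ ~x7 \/ ~x5) — ~x7 is true.
  12. (~x3 \/ x5 \/ x8) — x8 is true.
  13. (x11 \/ ~x7 \/ x1) — x1 is true.
  14. (~x3 \/ ~x2 \/ x1) — x1 is true.
  15. (~x3 \/ x6 \/ x9) — x9 is true.
  16. (x4 \/ ~x8) — x4 is true.
  17. (x12 \/ x5 \/ ~x11) — ~x11 is true.
  18. (~x12 \/ x2) — x2 is true.
  19. (x3 \/ ~x2 \/ x10) — x10 is true.
  20. (~x12 \/ x3 \/ x1) — x1 is true.
  21. (x8 \/ x4) — x8 is true.
  22. (~x8 \/ x1) — x1 is true.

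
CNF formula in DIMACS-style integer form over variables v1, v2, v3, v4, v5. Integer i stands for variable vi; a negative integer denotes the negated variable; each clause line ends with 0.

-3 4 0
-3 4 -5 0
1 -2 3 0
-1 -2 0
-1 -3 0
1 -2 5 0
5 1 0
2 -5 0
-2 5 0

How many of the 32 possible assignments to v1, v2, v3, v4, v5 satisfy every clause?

3

The models are:
  v1=F v2=T v3=T v4=T v5=T
  v1=T v2=F v3=F v4=F v5=F
  v1=T v2=F v3=F v4=T v5=F
That's 3 in total.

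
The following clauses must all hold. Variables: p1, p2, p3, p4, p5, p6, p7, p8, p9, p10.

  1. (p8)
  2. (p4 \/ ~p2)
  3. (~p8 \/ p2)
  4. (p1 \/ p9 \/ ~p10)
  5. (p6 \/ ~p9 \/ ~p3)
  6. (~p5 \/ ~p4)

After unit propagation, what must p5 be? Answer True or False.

(p8) is a unit clause: p8 = True.
From (p2 \/ ~p8) and p8 = True: p2 = True.
From (~p2 \/ p4) and p2 = True: p4 = True.
From (~p4 \/ ~p5) and p4 = True: p5 = False.

False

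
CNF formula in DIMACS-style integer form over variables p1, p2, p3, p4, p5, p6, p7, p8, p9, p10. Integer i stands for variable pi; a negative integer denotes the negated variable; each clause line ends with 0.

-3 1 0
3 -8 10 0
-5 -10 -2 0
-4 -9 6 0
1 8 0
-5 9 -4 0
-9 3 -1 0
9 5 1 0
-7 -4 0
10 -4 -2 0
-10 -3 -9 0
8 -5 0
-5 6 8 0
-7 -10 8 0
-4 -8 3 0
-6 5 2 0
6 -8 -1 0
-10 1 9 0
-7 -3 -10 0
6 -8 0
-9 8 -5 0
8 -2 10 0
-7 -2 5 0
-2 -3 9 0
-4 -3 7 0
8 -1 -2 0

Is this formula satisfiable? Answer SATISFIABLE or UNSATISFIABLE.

SATISFIABLE

Pure literal: p4 appears only negated; assign p4 = False.
Set p1 = True and propagate.
Set p2 = True and propagate.
  then p8 is forced to True.
  then p6 is forced to True.
Try p3 = True.
  then p9 is forced to True.
  then p10 is forced to False.
The remaining clauses are satisfied by p5 = True, p7 = False.
Every clause has at least one true literal under this assignment.
So p1=T, p2=T, p3=T, p4=F, p5=T, p6=T, p7=F, p8=T, p9=T, p10=F is a satisfying assignment.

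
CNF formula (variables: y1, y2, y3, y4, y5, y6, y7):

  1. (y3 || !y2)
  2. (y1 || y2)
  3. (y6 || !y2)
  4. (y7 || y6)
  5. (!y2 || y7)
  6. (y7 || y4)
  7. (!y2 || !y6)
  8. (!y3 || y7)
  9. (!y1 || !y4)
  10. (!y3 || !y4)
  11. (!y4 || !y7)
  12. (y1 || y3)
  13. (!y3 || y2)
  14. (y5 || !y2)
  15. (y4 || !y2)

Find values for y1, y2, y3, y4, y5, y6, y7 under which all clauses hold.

y1=True  y2=False  y3=False  y4=False  y5=False  y6=True  y7=True

Check each clause:
  1. (!y2 || y3) — !y2 is true.
  2. (y1 || y2) — y1 is true.
  3. (y6 || !y2) — y6 is true.
  4. (y7 || y6) — y6 is true.
  5. (!y2 || y7) — !y2 is true.
  6. (y7 || y4) — y7 is true.
  7. (!y2 || !y6) — !y2 is true.
  8. (y7 || !y3) — !y3 is true.
  9. (!y4 || !y1) — !y4 is true.
  10. (!y3 || !y4) — !y4 is true.
  11. (!y7 || !y4) — !y4 is true.
  12. (y1 || y3) — y1 is true.
  13. (y2 || !y3) — !y3 is true.
  14. (y5 || !y2) — !y2 is true.
  15. (y4 || !y2) — !y2 is true.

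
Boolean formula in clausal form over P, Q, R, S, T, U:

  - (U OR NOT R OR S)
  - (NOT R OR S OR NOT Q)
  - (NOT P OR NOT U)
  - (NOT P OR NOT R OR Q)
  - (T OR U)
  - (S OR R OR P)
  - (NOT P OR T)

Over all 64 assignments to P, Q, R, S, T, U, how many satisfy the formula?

19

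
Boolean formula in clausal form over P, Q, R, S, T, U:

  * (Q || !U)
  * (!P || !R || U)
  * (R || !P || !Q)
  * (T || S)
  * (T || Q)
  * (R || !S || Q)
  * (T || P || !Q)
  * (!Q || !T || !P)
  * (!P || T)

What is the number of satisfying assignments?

Case analysis on Q and P:
  Q=1, P=1: a clause becomes empty — 0.
  Q=1, P=0: forces T=1; R, S, U free → 2^3 = 8.
  Q=0, P=1: remaining (R,S,T,U) ∈ {(0,0,1,0)} — 1.
  Q=0, P=0: remaining (R,S,T,U) ∈ {(0,0,1,0); (1,0,1,0); (1,1,1,0)} — 3.
Total: 0 + 8 + 1 + 3 = 12.

12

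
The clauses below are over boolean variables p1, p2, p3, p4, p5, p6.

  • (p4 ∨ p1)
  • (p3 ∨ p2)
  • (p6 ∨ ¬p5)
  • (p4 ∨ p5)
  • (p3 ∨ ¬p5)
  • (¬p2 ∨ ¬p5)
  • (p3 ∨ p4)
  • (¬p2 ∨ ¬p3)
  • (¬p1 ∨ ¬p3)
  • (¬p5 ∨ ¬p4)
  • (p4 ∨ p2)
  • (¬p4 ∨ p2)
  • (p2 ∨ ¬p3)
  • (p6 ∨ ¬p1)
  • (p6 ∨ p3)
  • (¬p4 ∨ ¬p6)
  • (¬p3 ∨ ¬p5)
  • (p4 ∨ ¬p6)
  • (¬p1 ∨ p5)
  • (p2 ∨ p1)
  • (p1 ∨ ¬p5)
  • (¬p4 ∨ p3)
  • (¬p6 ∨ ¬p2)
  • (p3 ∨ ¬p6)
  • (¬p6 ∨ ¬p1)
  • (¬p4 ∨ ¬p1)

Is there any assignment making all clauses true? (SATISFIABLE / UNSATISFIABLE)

p3 = True:
  propagation gives p2=False; an empty clause results — contradiction.
p3 = False:
  propagation gives p2=True, p5=False, p4=True; an empty clause results — contradiction.
Every branch closes, so no satisfying assignment exists.

UNSATISFIABLE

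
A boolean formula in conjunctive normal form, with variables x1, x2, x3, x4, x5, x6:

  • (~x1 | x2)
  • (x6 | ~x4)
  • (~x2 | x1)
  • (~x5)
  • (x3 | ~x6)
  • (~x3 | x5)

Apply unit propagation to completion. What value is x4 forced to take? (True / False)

False

(~x5) stands alone — x5 = False.
In (~x3 | x5), x5 is now false; ~x3 must hold, so x3 = False.
From (~x6 | x3) and x3 = False: x6 = False.
From (x6 | ~x4) and x6 = False: x4 = False.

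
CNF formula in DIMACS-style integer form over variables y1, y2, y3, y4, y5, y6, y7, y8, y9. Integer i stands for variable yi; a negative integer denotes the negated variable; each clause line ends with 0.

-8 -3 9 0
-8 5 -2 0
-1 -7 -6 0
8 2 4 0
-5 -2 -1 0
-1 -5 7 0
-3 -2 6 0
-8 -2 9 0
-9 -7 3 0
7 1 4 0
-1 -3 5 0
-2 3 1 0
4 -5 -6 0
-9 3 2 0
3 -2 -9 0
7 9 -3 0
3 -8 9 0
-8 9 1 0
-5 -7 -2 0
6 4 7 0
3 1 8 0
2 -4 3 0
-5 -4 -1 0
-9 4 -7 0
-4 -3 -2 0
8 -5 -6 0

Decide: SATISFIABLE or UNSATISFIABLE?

SATISFIABLE

Branch on y1: take y1 = True.
Try y2 = True.
  then y5 is forced to False.
  then y8 is forced to False.
  then y3 is forced to False.
  then y9 is forced to False.
Try y4 = False.
For the remaining variables, y6 = False, y7 = True works.
So y1=T, y2=T, y3=F, y4=F, y5=F, y6=F, y7=T, y8=F, y9=F is a satisfying assignment.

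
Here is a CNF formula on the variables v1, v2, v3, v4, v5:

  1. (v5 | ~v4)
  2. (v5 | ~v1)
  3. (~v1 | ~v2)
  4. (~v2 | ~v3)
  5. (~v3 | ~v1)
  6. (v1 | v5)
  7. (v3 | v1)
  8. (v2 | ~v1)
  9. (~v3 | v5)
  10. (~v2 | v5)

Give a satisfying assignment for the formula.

v1=F, v2=F, v3=T, v4=F, v5=T

Pure literal: v4 appears only negated; assign v4 = False.
v5 occurs only positively in the remaining clauses — set v5 = True.
Set v1 = False and propagate.
  then v3 is forced to True.
  then v2 is forced to False.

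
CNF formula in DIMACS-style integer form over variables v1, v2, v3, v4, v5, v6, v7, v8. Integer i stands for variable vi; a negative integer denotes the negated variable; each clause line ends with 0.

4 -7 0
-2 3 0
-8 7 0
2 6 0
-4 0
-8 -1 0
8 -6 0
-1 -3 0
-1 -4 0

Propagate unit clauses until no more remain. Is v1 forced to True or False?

False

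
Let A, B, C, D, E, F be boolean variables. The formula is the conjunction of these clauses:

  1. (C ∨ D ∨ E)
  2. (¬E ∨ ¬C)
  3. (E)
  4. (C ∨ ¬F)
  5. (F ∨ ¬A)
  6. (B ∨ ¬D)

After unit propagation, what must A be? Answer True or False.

Unit clause (E) sets E = True.
From (¬E ∨ ¬C) and E = True: C = False.
(¬F ∨ C) with C = False leaves only ¬F, so F = False.
(F ∨ ¬A) with F = False leaves only ¬A, so A = False.

False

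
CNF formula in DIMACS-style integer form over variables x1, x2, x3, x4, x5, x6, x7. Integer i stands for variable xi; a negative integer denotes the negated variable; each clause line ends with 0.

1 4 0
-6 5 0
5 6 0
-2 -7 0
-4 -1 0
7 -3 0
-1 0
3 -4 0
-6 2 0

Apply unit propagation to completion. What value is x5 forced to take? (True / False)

True

(~x1) is a unit clause: x1 = False.
(x1 | x4): since x1 = False, the clause reduces to (x4). x4 = True.
In (x3 | ~x4), ~x4 is now false; x3 must hold, so x3 = True.
In (x7 | ~x3), ~x3 is now false; x7 must hold, so x7 = True.
In (~x2 | ~x7), ~x7 is now false; ~x2 must hold, so x2 = False.
(~x6 | x2): since x2 = False, the clause reduces to (~x6). x6 = False.
From (x6 | x5) and x6 = False: x5 = True.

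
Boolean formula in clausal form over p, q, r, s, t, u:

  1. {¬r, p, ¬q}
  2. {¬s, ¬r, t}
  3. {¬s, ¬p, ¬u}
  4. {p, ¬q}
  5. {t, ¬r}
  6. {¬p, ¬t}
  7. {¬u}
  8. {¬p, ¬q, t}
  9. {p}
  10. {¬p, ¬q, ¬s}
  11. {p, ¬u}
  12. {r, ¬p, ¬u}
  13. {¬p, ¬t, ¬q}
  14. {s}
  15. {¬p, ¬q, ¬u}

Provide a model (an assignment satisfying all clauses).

p=True  q=False  r=False  s=True  t=False  u=False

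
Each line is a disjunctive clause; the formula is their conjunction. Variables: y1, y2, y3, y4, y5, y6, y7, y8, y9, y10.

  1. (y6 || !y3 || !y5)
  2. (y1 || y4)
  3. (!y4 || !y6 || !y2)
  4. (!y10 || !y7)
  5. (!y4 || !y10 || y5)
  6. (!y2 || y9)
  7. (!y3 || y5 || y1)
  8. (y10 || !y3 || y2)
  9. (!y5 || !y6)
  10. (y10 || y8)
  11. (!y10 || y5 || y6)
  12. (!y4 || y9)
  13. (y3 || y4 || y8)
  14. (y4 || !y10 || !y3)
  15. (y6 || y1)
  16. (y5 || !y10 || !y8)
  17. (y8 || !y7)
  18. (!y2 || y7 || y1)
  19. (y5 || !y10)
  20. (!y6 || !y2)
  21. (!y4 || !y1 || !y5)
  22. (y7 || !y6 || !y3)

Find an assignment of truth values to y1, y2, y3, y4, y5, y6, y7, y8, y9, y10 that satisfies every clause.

y1=True, y2=False, y3=False, y4=True, y5=False, y6=True, y7=True, y8=True, y9=True, y10=False

Check each clause:
  1. (y6 || !y3 || !y5) — !y5 is true.
  2. (y4 || y1) — y1 is true.
  3. (!y2 || !y6 || !y4) — !y2 is true.
  4. (!y10 || !y7) — !y10 is true.
  5. (!y10 || y5 || !y4) — !y10 is true.
  6. (y9 || !y2) — y9 is true.
  7. (!y3 || y1 || y5) — y1 is true.
  8. (y2 || !y3 || y10) — !y3 is true.
  9. (!y6 || !y5) — !y5 is true.
  10. (y10 || y8) — y8 is true.
  11. (!y10 || y6 || y5) — !y10 is true.
  12. (y9 || !y4) — y9 is true.
  13. (y3 || y4 || y8) — y8 is true.
  14. (!y10 || y4 || !y3) — y4 is true.
  15. (y1 || y6) — y1 is true.
  16. (y5 || !y8 || !y10) — !y10 is true.
  17. (y8 || !y7) — y8 is true.
  18. (y1 || y7 || !y2) — y1 is true.
  19. (y5 || !y10) — !y10 is true.
  20. (!y6 || !y2) — !y2 is true.
  21. (!y1 || !y4 || !y5) — !y5 is true.
  22. (y7 || !y6 || !y3) — !y3 is true.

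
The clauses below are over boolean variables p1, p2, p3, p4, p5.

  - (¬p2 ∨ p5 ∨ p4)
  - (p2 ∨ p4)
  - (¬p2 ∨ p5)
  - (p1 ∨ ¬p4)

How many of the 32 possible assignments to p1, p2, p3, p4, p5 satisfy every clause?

Split on p2, then p4.
  p2=T, p4=T: remaining (p1,p3,p5) ∈ {(T,F,T); (T,T,T)} — 2.
  p2=T, p4=F: remaining (p1,p3,p5) ∈ {(F,F,T); (F,T,T); (T,F,T); (T,T,T)} — 4.
  p2=F, p4=T: remaining (p1,p3,p5) ∈ {(T,F,F); (T,F,T); (T,T,F); (T,T,T)} — 4.
  p2=F, p4=F: a clause becomes empty — 0.
Total: 2 + 4 + 4 + 0 = 10.

10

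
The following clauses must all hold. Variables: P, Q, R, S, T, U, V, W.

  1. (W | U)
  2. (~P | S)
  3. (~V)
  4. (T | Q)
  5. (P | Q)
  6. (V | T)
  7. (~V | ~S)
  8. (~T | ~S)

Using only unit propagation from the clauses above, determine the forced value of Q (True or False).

True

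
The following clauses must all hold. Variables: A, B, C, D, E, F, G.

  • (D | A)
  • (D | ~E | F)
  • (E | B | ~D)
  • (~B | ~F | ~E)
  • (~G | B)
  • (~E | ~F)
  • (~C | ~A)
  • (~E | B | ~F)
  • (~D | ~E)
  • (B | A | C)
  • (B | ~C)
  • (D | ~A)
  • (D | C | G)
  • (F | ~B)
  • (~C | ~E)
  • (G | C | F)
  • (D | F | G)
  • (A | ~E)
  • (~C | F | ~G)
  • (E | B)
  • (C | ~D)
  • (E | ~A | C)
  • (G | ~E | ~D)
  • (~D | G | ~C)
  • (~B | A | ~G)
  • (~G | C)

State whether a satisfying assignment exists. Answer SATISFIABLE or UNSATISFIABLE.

C = True:
  propagation gives A=False, D=True, E=False, B=True; an empty clause results — contradiction.
C = False:
  propagation gives D=False, A=True; an empty clause results — contradiction.
Every branch closes, so no satisfying assignment exists.

UNSATISFIABLE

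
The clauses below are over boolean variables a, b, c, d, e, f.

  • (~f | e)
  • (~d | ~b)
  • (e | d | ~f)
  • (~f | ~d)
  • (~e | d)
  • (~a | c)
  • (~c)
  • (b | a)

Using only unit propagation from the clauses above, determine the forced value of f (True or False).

False

(~c) stands alone — c = False.
From (~a | c) and c = False: a = False.
From (a | b) and a = False: b = True.
In (~b | ~d), ~b is now false; ~d must hold, so d = False.
From (d | ~e) and d = False: e = False.
From (e | ~f) and e = False: f = False.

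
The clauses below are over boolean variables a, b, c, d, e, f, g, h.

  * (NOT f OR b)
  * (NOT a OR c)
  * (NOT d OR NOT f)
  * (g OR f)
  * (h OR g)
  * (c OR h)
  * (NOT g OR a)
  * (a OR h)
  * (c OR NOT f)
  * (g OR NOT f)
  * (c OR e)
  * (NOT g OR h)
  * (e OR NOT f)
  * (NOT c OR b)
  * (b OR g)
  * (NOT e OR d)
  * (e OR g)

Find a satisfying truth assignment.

a=T, b=T, c=T, d=T, e=T, f=F, g=T, h=T

Check each clause:
  1. (NOT f OR b) — b is true.
  2. (NOT a OR c) — c is true.
  3. (NOT d OR NOT f) — NOT f is true.
  4. (g OR f) — g is true.
  5. (h OR g) — h is true.
  6. (c OR h) — h is true.
  7. (NOT g OR a) — a is true.
  8. (a OR h) — h is true.
  9. (c OR NOT f) — NOT f is true.
  10. (g OR NOT f) — NOT f is true.
  11. (e OR c) — c is true.
  12. (NOT g OR h) — h is true.
  13. (NOT f OR e) — NOT f is true.
  14. (NOT c OR b) — b is true.
  15. (b OR g) — b is true.
  16. (d OR NOT e) — d is true.
  17. (g OR e) — e is true.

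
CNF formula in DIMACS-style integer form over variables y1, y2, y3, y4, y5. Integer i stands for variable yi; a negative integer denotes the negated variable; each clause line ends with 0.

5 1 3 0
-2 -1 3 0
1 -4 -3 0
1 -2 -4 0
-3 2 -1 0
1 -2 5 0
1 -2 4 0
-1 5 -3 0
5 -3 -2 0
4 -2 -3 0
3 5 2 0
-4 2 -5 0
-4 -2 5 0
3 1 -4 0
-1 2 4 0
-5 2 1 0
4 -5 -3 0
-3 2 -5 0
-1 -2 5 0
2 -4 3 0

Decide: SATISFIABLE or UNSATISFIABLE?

Branch on y1: take y1 = True.
For the remaining variables, y2 = True, y3 = True, y4 = True, y5 = True works.
So y1 = True, y2 = True, y3 = True, y4 = True, y5 = True is a satisfying assignment.

SATISFIABLE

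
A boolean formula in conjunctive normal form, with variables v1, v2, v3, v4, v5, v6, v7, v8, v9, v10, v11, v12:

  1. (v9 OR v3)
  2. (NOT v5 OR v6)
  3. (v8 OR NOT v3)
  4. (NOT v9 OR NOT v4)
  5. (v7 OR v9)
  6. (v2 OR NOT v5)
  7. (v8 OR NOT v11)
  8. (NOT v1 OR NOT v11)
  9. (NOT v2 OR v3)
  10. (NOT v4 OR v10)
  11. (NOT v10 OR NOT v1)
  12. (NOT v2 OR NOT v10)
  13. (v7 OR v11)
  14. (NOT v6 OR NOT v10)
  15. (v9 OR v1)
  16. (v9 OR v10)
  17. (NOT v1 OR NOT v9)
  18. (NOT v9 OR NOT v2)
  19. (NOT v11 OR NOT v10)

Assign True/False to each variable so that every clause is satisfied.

Pure literal: v4 appears only negated; assign v4 = False.
Pure literal: v5 appears only negated; assign v5 = False.
Branch on v1: take v1 = False.
  then v9 is forced to True.
  then v2 is forced to False.
Branch on v3: take v3 = False.
For the remaining variables, v6 = False, v7 = True, v8 = True, v10 = False, v11 = False, v12 = True works.
Check each clause:
  1. (v9 OR v3) — v9 is true.
  2. (v6 OR NOT v5) — NOT v5 is true.
  3. (v8 OR NOT v3) — v8 is true.
  4. (NOT v9 OR NOT v4) — NOT v4 is true.
  5. (v7 OR v9) — v9 is true.
  6. (NOT v5 OR v2) — NOT v5 is true.
  7. (NOT v11 OR v8) — v8 is true.
  8. (NOT v11 OR NOT v1) — NOT v11 is true.
  9. (NOT v2 OR v3) — NOT v2 is true.
  10. (v10 OR NOT v4) — NOT v4 is true.
  11. (NOT v10 OR NOT v1) — NOT v10 is true.
  12. (NOT v10 OR NOT v2) — NOT v2 is true.
  13. (v7 OR v11) — v7 is true.
  14. (NOT v6 OR NOT v10) — NOT v6 is true.
  15. (v1 OR v9) — v9 is true.
  16. (v10 OR v9) — v9 is true.
  17. (NOT v1 OR NOT v9) — NOT v1 is true.
  18. (NOT v2 OR NOT v9) — NOT v2 is true.
  19. (NOT v11 OR NOT v10) — NOT v11 is true.

v1=F, v2=F, v3=F, v4=F, v5=F, v6=F, v7=T, v8=T, v9=T, v10=F, v11=F, v12=T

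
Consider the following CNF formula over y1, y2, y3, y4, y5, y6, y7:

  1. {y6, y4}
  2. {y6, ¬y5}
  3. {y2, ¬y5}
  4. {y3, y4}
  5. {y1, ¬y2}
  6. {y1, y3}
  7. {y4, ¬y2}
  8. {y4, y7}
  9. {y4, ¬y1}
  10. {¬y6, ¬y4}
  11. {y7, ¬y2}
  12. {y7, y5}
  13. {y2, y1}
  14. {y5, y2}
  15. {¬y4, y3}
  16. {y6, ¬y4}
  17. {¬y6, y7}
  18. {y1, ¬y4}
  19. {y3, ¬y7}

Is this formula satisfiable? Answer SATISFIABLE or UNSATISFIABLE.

UNSATISFIABLE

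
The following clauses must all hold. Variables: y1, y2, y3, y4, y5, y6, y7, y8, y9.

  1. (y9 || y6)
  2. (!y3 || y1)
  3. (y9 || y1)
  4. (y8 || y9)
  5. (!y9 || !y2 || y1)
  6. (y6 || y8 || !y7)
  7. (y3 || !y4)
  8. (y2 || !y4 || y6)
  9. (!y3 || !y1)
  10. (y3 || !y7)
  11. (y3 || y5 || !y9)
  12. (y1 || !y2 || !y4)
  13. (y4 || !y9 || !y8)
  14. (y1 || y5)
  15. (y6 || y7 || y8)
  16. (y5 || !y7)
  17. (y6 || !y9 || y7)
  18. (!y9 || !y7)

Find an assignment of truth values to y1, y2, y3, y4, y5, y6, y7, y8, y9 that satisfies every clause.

y1 = False, y2 = False, y3 = False, y4 = False, y5 = True, y6 = True, y7 = False, y8 = False, y9 = True

Check each clause:
  1. (y9 || y6) — y9 is true.
  2. (y1 || !y3) — !y3 is true.
  3. (y9 || y1) — y9 is true.
  4. (y9 || y8) — y9 is true.
  5. (!y2 || !y9 || y1) — !y2 is true.
  6. (!y7 || y6 || y8) — !y7 is true.
  7. (!y4 || y3) — !y4 is true.
  8. (y6 || y2 || !y4) — !y4 is true.
  9. (!y3 || !y1) — !y3 is true.
  10. (!y7 || y3) — !y7 is true.
  11. (y5 || y3 || !y9) — y5 is true.
  12. (!y4 || !y2 || y1) — !y4 is true.
  13. (y4 || !y8 || !y9) — !y8 is true.
  14. (y1 || y5) — y5 is true.
  15. (y7 || y8 || y6) — y6 is true.
  16. (y5 || !y7) — !y7 is true.
  17. (y7 || y6 || !y9) — y6 is true.
  18. (!y9 || !y7) — !y7 is true.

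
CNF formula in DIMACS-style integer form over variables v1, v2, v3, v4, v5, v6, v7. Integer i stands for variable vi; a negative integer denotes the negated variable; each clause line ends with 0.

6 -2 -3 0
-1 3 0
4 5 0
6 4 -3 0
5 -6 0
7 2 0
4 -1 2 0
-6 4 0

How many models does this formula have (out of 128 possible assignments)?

22

Case analysis on v4 and v6:
  v4=1, v6=1: 9 of the 32 assignments to (v1,v2,v3,v5,v7) work.
  v4=1, v6=0: v5 free; 5 ways for (v1,v2,v3,v7) × 2^1 = 10.
  v4=0, v6=1: a clause becomes empty — 0.
  v4=0, v6=0: remaining (v1,v2,v3,v5,v7) ∈ {(0,0,0,1,1); (0,1,0,1,0); (0,1,0,1,1)} — 3.
Total: 9 + 10 + 0 + 3 = 22.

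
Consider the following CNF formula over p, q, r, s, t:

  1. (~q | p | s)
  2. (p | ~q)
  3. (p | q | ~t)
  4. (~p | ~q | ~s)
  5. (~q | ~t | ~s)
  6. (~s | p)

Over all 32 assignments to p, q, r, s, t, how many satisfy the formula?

Case analysis on p and q:
  p=T, q=T: remaining (r,s,t) ∈ {(F,F,F); (F,F,T); (T,F,F); (T,F,T)} — 4.
  p=T, q=F: r, s, t free → 2^3 = 8.
  p=F, q=T: a clause becomes empty — 0.
  p=F, q=F: remaining (r,s,t) ∈ {(F,F,F); (T,F,F)} — 2.
Total: 4 + 8 + 0 + 2 = 14.

14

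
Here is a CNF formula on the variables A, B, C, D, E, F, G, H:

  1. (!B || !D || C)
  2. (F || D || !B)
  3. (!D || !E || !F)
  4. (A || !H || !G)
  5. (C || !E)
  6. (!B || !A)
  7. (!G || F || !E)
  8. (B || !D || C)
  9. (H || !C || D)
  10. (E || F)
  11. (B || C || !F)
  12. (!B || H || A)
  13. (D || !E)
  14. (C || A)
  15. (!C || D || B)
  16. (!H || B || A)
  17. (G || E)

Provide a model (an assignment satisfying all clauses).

A=1  B=0  C=1  D=1  E=1  F=0  G=0  H=1

Branch on A: take A = True.
  then B is forced to False.
Set C = True and propagate.
  then D is forced to True.
The remaining clauses are satisfied by E = True, F = False, G = False, H = True.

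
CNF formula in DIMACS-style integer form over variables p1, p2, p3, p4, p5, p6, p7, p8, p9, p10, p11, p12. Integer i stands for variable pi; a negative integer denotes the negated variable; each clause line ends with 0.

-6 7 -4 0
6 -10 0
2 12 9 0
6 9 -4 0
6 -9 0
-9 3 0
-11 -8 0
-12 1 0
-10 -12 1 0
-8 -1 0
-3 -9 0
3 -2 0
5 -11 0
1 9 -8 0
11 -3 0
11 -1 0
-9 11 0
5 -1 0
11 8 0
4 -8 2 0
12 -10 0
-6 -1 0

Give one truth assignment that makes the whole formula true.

p1=T, p2=F, p3=F, p4=F, p5=T, p6=F, p7=T, p8=F, p9=F, p10=F, p11=T, p12=T

Check each clause:
  1. (~p6 \/ p7 \/ ~p4) — ~p6 is true.
  2. (~p10 \/ p6) — ~p10 is true.
  3. (p9 \/ p12 \/ p2) — p12 is true.
  4. (p9 \/ ~p4 \/ p6) — ~p4 is true.
  5. (p6 \/ ~p9) — ~p9 is true.
  6. (~p9 \/ p3) — ~p9 is true.
  7. (~p11 \/ ~p8) — ~p8 is true.
  8. (p1 \/ ~p12) — p1 is true.
  9. (p1 \/ ~p10 \/ ~p12) — p1 is true.
  10. (~p8 \/ ~p1) — ~p8 is true.
  11. (~p9 \/ ~p3) — ~p3 is true.
  12. (~p2 \/ p3) — ~p2 is true.
  13. (p5 \/ ~p11) — p5 is true.
  14. (~p8 \/ p9 \/ p1) — ~p8 is true.
  15. (~p3 \/ p11) — p11 is true.
  16. (p11 \/ ~p1) — p11 is true.
  17. (p11 \/ ~p9) — p11 is true.
  18. (~p1 \/ p5) — p5 is true.
  19. (p8 \/ p11) — p11 is true.
  20. (~p8 \/ p2 \/ p4) — ~p8 is true.
  21. (~p10 \/ p12) — p12 is true.
  22. (~p1 \/ ~p6) — ~p6 is true.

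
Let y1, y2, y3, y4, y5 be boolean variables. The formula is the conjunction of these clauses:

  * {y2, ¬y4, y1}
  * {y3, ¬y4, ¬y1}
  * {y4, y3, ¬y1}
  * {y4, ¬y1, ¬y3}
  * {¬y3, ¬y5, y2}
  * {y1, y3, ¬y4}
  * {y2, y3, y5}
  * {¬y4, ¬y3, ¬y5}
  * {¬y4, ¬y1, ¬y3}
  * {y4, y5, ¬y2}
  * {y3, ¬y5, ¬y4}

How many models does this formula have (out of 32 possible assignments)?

The models are:
  y1=F y2=F y3=F y4=F y5=T
  y1=F y2=F y3=T y4=F y5=F
  y1=F y2=T y3=F y4=F y5=T
  y1=F y2=T y3=T y4=F y5=T
  y1=F y2=T y3=T y4=T y5=F
That's 5 in total.

5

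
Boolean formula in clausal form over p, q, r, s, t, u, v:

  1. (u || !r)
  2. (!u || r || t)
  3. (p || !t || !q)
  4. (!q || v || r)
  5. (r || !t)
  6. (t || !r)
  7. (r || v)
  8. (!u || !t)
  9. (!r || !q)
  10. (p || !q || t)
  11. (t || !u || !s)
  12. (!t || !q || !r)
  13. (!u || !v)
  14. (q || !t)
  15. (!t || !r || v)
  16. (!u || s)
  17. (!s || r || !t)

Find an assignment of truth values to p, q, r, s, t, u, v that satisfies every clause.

p=T, q=T, r=F, s=T, t=F, u=F, v=T

Pure literal: p appears only positively; assign p = True.
Set q = True and propagate.
  then r is forced to False.
  then v is forced to True.
  then t is forced to False.
  then u is forced to False.
s is now unconstrained; take s = True.
Every clause has at least one true literal under this assignment.
Check each clause:
  1. (!r || u) — !r is true.
  2. (r || !u || t) — !u is true.
  3. (!q || p || !t) — p is true.
  4. (v || r || !q) — v is true.
  5. (!t || r) — !t is true.
  6. (t || !r) — !r is true.
  7. (r || v) — v is true.
  8. (!t || !u) — !u is true.
  9. (!q || !r) — !r is true.
  10. (t || p || !q) — p is true.
  11. (!s || !u || t) — !u is true.
  12. (!t || !q || !r) — !t is true.
  13. (!v || !u) — !u is true.
  14. (!t || q) — q is true.
  15. (v || !t || !r) — !t is true.
  16. (!u || s) — !u is true.
  17. (!t || r || !s) — !t is true.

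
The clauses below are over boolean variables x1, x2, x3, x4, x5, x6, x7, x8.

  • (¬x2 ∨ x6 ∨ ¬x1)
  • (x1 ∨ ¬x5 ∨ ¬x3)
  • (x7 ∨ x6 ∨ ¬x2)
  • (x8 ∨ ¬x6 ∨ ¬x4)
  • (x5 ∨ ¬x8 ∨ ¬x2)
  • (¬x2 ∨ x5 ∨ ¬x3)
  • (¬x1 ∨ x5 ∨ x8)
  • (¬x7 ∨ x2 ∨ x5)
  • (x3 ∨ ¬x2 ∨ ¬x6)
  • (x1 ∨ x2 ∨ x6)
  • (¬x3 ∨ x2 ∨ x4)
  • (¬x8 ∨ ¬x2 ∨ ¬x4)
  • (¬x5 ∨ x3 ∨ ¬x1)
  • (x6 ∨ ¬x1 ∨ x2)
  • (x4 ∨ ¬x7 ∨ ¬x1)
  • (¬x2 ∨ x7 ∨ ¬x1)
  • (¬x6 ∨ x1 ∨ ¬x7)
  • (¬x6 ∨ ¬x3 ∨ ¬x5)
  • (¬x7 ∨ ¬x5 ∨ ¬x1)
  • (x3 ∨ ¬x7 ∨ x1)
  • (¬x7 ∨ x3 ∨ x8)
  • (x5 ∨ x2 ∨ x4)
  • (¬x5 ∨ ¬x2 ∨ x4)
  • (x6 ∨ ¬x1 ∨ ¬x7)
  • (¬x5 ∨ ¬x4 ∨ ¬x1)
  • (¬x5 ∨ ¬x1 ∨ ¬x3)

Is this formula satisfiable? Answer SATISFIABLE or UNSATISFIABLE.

Branch on x1: take x1 = False.
The remaining clauses are satisfied by x2 = False, x3 = False, x4 = False, x5 = True, x6 = True, x7 = False, x8 = True.
Every clause has at least one true literal under this assignment.
So x1=False, x2=False, x3=False, x4=False, x5=True, x6=True, x7=False, x8=True is a satisfying assignment.

SATISFIABLE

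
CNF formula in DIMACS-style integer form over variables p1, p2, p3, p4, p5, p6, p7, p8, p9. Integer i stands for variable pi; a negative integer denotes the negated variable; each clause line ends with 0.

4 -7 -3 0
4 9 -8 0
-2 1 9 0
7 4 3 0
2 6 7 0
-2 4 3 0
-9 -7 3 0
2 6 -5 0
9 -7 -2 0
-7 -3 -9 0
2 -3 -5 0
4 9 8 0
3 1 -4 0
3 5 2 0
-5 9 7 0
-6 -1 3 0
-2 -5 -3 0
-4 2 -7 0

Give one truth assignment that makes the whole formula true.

p1=T, p2=F, p3=T, p4=F, p5=F, p6=T, p7=F, p8=T, p9=T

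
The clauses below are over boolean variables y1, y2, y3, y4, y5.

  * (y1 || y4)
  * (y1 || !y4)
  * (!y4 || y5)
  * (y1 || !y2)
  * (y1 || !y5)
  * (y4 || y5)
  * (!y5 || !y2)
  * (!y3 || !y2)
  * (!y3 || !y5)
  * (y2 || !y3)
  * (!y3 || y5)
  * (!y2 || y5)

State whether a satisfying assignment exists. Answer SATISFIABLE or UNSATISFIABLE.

SATISFIABLE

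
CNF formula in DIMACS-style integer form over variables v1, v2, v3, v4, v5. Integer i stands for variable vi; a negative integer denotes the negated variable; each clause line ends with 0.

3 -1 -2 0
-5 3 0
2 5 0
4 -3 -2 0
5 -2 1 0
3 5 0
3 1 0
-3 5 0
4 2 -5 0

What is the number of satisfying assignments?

Satisfying assignments:
  v1=0 v2=0 v3=1 v4=1 v5=1
  v1=0 v2=1 v3=1 v4=1 v5=1
  v1=1 v2=0 v3=1 v4=1 v5=1
  v1=1 v2=1 v3=1 v4=1 v5=1
That's 4 in total.

4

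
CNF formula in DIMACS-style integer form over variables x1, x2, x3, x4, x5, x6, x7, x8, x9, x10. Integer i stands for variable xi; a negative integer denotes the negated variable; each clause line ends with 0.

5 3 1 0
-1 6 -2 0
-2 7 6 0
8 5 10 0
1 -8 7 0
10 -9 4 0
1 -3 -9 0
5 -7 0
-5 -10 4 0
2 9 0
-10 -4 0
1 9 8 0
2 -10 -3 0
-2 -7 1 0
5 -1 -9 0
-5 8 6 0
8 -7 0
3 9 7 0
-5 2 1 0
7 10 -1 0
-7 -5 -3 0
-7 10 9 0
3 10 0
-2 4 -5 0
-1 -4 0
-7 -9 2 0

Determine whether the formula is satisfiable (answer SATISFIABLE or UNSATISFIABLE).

Pure literal: x6 appears only positively; assign x6 = True.
Branch on x1: take x1 = True.
  then x4 is forced to False.
Set x2 = True and propagate.
  then x5 is forced to False.
  then x7 is forced to False.
  then x9 is forced to False.
  then x3 is forced to True.
  then x10 is forced to True.
x8 is now unconstrained; take x8 = False.
So x1=T, x2=T, x3=T, x4=F, x5=F, x6=T, x7=F, x8=F, x9=F, x10=T is a satisfying assignment.

SATISFIABLE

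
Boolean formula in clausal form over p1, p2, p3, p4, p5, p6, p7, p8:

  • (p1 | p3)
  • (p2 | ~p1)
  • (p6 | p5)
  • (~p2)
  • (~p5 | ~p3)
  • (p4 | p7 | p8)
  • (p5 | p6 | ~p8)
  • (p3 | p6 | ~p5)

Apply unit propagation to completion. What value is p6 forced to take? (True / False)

True

(~p2) is a unit clause: p2 = False.
From (p2 | ~p1) and p2 = False: p1 = False.
From (p1 | p3) and p1 = False: p3 = True.
(~p5 | ~p3): since p3 = True, the clause reduces to (~p5). p5 = False.
(p6 | p5): since p5 = False, the clause reduces to (p6). p6 = True.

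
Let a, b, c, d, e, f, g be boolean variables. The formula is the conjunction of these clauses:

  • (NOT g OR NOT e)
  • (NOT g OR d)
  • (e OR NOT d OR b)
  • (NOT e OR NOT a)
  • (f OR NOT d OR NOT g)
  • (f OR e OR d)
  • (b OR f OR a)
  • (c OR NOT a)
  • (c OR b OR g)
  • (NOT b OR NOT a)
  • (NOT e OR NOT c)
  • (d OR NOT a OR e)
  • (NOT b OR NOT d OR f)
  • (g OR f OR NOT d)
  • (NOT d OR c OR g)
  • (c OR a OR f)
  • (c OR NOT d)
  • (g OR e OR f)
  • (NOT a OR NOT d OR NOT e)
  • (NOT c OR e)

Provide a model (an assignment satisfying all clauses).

Pure literal: f appears only positively; assign f = True.
Try a = False.
Branch on b: take b = True.
Set c = False and propagate.
  then d is forced to False.
  then g is forced to False.
e is now unconstrained; take e = False.
Every clause has at least one true literal under this assignment.

a=F, b=T, c=F, d=F, e=F, f=T, g=F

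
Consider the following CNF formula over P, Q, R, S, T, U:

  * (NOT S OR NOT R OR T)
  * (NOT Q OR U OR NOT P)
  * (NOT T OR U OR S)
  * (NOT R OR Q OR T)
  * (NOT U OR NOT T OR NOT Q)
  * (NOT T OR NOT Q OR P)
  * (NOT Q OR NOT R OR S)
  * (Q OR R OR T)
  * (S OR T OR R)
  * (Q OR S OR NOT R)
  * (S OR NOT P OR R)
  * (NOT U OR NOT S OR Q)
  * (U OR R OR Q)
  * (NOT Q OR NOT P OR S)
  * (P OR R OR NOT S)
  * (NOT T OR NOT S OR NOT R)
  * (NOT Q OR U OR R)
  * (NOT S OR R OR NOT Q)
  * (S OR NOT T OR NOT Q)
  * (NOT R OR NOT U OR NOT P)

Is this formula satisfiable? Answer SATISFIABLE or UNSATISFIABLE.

Set P = False and propagate.
Set Q = False and propagate.
Try R = False.
  then T is forced to True.
  then U is forced to True.
  then S is forced to False.
So P=0, Q=0, R=0, S=0, T=1, U=1 is a satisfying assignment.

SATISFIABLE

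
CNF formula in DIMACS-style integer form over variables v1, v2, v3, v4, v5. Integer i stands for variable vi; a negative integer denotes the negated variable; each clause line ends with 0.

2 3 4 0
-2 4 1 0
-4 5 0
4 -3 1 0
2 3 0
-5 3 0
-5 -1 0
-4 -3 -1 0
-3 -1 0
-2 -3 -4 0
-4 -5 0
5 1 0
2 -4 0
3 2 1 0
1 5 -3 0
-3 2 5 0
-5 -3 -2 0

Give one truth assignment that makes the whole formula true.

v1=True, v2=True, v3=False, v4=False, v5=False

Check each clause:
  1. {v4, v3, v2} — v2 is true.
  2. {v4, ¬v2, v1} — v1 is true.
  3. {¬v4, v5} — ¬v4 is true.
  4. {¬v3, v1, v4} — v1 is true.
  5. {v2, v3} — v2 is true.
  6. {v3, ¬v5} — ¬v5 is true.
  7. {¬v1, ¬v5} — ¬v5 is true.
  8. {¬v3, ¬v1, ¬v4} — ¬v4 is true.
  9. {¬v3, ¬v1} — ¬v3 is true.
  10. {¬v4, ¬v2, ¬v3} — ¬v4 is true.
  11. {¬v4, ¬v5} — ¬v5 is true.
  12. {v1, v5} — v1 is true.
  13. {v2, ¬v4} — v2 is true.
  14. {v1, v3, v2} — v1 is true.
  15. {v1, ¬v3, v5} — v1 is true.
  16. {v2, ¬v3, v5} — ¬v3 is true.
  17. {¬v5, ¬v3, ¬v2} — ¬v5 is true.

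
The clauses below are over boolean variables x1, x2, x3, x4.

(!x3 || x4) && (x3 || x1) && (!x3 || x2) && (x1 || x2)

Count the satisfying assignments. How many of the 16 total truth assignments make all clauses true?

6

The models are:
  x1=0 x2=1 x3=1 x4=1
  x1=1 x2=0 x3=0 x4=0
  x1=1 x2=0 x3=0 x4=1
  x1=1 x2=1 x3=0 x4=0
  x1=1 x2=1 x3=0 x4=1
  x1=1 x2=1 x3=1 x4=1
That's 6 in total.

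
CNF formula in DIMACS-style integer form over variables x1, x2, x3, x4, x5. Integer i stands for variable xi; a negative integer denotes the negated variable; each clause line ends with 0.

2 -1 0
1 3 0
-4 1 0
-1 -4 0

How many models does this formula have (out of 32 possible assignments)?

8

The models are:
  x1=F x2=F x3=T x4=F x5=F
  x1=F x2=F x3=T x4=F x5=T
  x1=F x2=T x3=T x4=F x5=F
  x1=F x2=T x3=T x4=F x5=T
  x1=T x2=T x3=F x4=F x5=F
  x1=T x2=T x3=F x4=F x5=T
  x1=T x2=T x3=T x4=F x5=F
  x1=T x2=T x3=T x4=F x5=T
Count: 8.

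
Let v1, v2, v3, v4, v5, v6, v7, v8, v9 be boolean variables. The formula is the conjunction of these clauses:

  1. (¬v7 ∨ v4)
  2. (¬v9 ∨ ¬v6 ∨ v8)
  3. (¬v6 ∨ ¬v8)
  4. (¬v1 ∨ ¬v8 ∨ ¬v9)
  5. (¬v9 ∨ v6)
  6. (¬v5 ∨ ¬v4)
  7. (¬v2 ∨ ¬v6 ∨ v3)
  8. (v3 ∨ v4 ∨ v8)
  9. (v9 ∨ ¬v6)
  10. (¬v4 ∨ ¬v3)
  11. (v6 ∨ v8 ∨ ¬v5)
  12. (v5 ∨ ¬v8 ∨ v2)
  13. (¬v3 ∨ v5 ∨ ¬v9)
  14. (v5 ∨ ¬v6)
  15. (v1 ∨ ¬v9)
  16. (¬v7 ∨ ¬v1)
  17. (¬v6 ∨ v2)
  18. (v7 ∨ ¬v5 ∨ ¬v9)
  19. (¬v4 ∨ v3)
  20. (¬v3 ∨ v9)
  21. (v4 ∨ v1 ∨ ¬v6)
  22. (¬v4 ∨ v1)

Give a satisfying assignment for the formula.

Branch on v1: take v1 = False.
  then v9 is forced to False.
  then v6 is forced to False.
  then v3 is forced to False.
  then v4 is forced to False.
  then v7 is forced to False.
  then v8 is forced to True.
Set v2 = True and propagate.
v5 is now unconstrained; take v5 = True.
Every clause has at least one true literal under this assignment.

v1 = False, v2 = True, v3 = False, v4 = False, v5 = True, v6 = False, v7 = False, v8 = True, v9 = False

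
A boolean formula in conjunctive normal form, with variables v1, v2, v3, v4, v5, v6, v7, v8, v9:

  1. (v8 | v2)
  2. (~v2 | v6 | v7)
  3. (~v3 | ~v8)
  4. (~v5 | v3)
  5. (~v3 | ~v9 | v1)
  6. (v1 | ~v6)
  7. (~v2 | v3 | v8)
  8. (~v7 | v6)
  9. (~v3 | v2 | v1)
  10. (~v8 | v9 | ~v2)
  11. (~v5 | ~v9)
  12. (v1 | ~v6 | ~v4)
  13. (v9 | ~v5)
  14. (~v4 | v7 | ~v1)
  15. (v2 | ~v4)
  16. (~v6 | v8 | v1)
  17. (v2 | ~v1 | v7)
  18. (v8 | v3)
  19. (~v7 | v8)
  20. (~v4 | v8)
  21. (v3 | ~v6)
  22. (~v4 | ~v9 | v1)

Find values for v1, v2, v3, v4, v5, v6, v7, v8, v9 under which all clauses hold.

v4 occurs only negated in the remaining clauses — set v4 = False.
v5 occurs only negated in the remaining clauses — set v5 = False.
Branch on v1: take v1 = True.
Set v2 = True and propagate.
Branch on v3: take v3 = True.
  then v8 is forced to False.
  then v7 is forced to False.
  then v6 is forced to True.
v9 is now unconstrained; take v9 = False.
Every clause has at least one true literal under this assignment.

v1 = T  v2 = T  v3 = T  v4 = F  v5 = F  v6 = T  v7 = F  v8 = F  v9 = F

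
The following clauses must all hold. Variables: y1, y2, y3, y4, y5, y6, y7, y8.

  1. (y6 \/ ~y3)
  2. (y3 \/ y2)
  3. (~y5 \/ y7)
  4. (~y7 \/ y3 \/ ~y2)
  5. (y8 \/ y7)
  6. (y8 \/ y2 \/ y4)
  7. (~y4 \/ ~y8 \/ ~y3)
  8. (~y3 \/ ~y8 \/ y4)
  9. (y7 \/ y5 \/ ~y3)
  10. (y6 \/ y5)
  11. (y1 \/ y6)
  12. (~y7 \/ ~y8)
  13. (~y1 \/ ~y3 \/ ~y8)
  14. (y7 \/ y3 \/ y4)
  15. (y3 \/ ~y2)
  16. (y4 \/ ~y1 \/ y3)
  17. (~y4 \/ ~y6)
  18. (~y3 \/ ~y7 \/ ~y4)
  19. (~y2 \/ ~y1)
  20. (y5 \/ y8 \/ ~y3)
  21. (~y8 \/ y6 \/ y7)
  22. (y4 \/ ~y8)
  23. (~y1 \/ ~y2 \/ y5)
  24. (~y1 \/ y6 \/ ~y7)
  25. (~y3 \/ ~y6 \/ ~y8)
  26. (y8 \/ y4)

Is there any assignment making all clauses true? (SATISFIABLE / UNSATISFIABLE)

UNSATISFIABLE

y3 = True:
  propagation gives y6=True, y4=False, y8=False; an empty clause results — contradiction.
y3 = False:
  propagation gives y2=True; an empty clause results — contradiction.
Every branch closes, so no satisfying assignment exists.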